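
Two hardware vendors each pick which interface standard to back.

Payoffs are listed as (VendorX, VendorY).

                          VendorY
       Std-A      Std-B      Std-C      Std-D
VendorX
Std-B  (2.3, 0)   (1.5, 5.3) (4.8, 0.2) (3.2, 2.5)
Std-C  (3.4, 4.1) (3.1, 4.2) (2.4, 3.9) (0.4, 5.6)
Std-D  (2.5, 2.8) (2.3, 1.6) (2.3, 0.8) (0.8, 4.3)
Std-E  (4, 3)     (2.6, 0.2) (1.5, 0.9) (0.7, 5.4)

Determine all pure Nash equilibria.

This game has no pure Nash equilibrium.

(Std-B, Std-A): VendorX can switch to Std-C (2.3 → 3.4). Not NE.
(Std-B, Std-B): VendorX can switch to Std-C (1.5 → 3.1). Not NE.
(Std-B, Std-C): VendorY can switch to Std-B (0.2 → 5.3). Not NE.
(Std-B, Std-D): VendorY can switch to Std-B (2.5 → 5.3). Not NE.
(Std-C, Std-A): VendorX can switch to Std-E (3.4 → 4). Not NE.
(Std-C, Std-B): VendorY can switch to Std-D (4.2 → 5.6). Not NE.
(Std-C, Std-C): VendorX can switch to Std-B (2.4 → 4.8). Not NE.
(Std-C, Std-D): VendorX can switch to Std-B (0.4 → 3.2). Not NE.
(Std-D, Std-A): VendorX can switch to Std-C (2.5 → 3.4). Not NE.
(Std-D, Std-B): VendorX can switch to Std-C (2.3 → 3.1). Not NE.
(The remaining 6 profiles each have a profitable deviation by the same check.)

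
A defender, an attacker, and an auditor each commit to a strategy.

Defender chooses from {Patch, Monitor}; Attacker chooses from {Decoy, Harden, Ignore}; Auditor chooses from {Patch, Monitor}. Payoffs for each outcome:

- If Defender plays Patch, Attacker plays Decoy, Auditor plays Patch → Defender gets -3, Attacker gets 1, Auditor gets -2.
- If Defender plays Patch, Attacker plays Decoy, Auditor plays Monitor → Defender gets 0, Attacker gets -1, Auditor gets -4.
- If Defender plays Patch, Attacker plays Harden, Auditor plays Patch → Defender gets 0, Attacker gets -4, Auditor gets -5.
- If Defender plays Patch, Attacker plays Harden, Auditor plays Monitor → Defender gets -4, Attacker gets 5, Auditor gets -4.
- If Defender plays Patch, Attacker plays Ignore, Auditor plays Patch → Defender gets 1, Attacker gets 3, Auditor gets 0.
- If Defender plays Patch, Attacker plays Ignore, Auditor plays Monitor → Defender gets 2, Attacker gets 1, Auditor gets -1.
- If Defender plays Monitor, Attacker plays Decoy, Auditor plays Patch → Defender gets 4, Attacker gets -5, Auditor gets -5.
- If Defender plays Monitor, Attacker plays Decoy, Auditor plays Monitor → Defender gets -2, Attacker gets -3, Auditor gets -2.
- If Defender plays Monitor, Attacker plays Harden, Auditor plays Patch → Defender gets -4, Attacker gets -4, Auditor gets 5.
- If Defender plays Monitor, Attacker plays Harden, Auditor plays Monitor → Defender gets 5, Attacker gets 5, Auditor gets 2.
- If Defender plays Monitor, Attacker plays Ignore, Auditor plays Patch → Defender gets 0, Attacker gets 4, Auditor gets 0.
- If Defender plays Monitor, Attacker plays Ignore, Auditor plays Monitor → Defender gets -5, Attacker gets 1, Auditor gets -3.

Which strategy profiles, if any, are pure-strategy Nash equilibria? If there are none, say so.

(Patch, Decoy, Patch): Defender can switch to Monitor (-3 → 4). Not NE.
(Patch, Decoy, Monitor): Attacker can switch to Harden (-1 → 5). Not NE.
(Patch, Harden, Patch): Attacker can switch to Decoy (-4 → 1). Not NE.
(Patch, Harden, Monitor): Defender can switch to Monitor (-4 → 5). Not NE.
(Patch, Ignore, Patch): Defender gets 1, best alternative 0; Attacker gets 3, best alternative 1; Auditor gets 0, best alternative -1. No profitable deviation — NE.
(Patch, Ignore, Monitor): Attacker can switch to Harden (1 → 5). Not NE.
(Monitor, Decoy, Patch): Attacker can switch to Harden (-5 → -4). Not NE.
(Monitor, Decoy, Monitor): Defender can switch to Patch (-2 → 0). Not NE.
(Monitor, Harden, Patch): Defender can switch to Patch (-4 → 0). Not NE.
(The remaining 3 profiles each have a profitable deviation by the same check.)

(Patch, Ignore, Patch)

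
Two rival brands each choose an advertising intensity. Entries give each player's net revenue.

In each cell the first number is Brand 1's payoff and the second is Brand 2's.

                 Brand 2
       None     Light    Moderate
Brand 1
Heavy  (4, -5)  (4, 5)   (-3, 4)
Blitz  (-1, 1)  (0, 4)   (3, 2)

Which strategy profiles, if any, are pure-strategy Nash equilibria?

Brand 1 against None: payoffs 4, -1 → best response Heavy.
Brand 1 against Light: payoffs 4, 0 → best response Heavy.
Brand 1 against Moderate: payoffs -3, 3 → best response Blitz.
Brand 2 against Heavy: payoffs -5, 5, 4 → best response Light.
Brand 2 against Blitz: payoffs 1, 4, 2 → best response Light.
Mutual best responses: (Heavy, Light).

(Heavy, Light)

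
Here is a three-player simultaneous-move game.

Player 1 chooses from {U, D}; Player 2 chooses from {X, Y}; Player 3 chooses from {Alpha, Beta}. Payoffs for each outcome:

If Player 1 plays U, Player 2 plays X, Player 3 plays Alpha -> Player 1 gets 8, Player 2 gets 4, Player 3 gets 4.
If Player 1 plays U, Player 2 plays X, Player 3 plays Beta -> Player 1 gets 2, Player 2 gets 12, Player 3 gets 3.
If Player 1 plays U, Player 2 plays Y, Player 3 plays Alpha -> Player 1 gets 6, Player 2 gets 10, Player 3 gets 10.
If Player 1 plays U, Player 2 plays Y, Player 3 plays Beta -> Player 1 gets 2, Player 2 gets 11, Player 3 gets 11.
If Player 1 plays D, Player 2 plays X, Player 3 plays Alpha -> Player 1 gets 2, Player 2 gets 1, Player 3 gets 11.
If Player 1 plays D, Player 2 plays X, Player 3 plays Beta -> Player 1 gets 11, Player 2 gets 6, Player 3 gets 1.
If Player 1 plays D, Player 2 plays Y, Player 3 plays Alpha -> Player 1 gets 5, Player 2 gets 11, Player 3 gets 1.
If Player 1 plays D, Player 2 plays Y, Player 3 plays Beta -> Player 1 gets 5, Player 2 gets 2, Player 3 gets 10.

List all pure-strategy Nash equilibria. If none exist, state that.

This game has no pure Nash equilibrium.

Check each profile: it is a Nash equilibrium iff no player can strictly gain by switching unilaterally.
(U, X, Alpha): Player 2 can switch to Y (4 → 10). Not NE.
(U, X, Beta): Player 1 can switch to D (2 → 11). Not NE.
(U, Y, Alpha): Player 3 can switch to Beta (10 → 11). Not NE.
(U, Y, Beta): Player 1 can switch to D (2 → 5). Not NE.
(D, X, Alpha): Player 1 can switch to U (2 → 8). Not NE.
(D, X, Beta): Player 3 can switch to Alpha (1 → 11). Not NE.
(D, Y, Alpha): Player 1 can switch to U (5 → 6). Not NE.
(D, Y, Beta): Player 2 can switch to X (2 → 6). Not NE.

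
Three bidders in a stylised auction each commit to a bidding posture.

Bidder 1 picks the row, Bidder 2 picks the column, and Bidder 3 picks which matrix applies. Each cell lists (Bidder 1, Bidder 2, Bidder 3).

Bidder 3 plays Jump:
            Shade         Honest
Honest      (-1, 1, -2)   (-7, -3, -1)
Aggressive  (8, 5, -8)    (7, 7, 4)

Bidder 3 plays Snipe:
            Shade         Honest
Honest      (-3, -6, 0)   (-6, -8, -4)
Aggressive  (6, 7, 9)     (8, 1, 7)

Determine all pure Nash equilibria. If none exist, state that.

Pure NE: (Aggressive, Shade, Snipe)

(Honest, Shade, Jump): Bidder 1 can switch to Aggressive (-1 → 8). Not NE.
(Honest, Shade, Snipe): Bidder 1 can switch to Aggressive (-3 → 6). Not NE.
(Honest, Honest, Jump): Bidder 1 can switch to Aggressive (-7 → 7). Not NE.
(Honest, Honest, Snipe): Bidder 1 can switch to Aggressive (-6 → 8). Not NE.
(Aggressive, Shade, Jump): Bidder 2 can switch to Honest (5 → 7). Not NE.
(Aggressive, Shade, Snipe): Bidder 1 gets 6, best alternative -3; Bidder 2 gets 7, best alternative 1; Bidder 3 gets 9, best alternative -8. No profitable deviation — NE.
(Aggressive, Honest, Jump): Bidder 3 can switch to Snipe (4 → 7). Not NE.
(Aggressive, Honest, Snipe): Bidder 2 can switch to Shade (1 → 7). Not NE.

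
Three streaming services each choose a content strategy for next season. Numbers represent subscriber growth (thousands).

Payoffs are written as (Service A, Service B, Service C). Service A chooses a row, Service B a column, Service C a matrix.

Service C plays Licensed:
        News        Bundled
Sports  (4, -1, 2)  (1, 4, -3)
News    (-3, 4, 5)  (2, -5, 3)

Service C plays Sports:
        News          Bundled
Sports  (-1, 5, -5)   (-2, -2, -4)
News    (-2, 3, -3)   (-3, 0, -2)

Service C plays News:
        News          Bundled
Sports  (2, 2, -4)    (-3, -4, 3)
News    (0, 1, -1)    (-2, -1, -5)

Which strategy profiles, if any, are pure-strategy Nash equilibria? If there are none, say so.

(Sports, News, Licensed): Service B can switch to Bundled (-1 → 4). Not NE.
(Sports, News, Sports): Service C can switch to Licensed (-5 → 2). Not NE.
(Sports, News, News): Service C can switch to Licensed (-4 → 2). Not NE.
(Sports, Bundled, Licensed): Service A can switch to News (1 → 2). Not NE.
(Sports, Bundled, Sports): Service B can switch to News (-2 → 5). Not NE.
(Sports, Bundled, News): Service A can switch to News (-3 → -2). Not NE.
(News, News, Licensed): Service A can switch to Sports (-3 → 4). Not NE.
(News, News, Sports): Service A can switch to Sports (-2 → -1). Not NE.
(The remaining 4 profiles each have a profitable deviation by the same check.)

No pure-strategy Nash equilibrium.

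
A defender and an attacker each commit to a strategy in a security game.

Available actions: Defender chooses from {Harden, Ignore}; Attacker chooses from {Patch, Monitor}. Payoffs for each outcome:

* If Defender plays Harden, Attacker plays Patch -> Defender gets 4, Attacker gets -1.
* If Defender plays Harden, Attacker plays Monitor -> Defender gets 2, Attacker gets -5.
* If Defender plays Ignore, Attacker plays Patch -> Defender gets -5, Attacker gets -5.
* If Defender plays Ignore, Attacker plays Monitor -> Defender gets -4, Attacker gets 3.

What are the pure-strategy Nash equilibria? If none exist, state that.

Pure NE: (Harden, Patch)

(Harden, Patch): Defender gets 4, best alternative -5; Attacker gets -1, best alternative -5. No profitable deviation — NE.
(Harden, Monitor): Attacker can switch to Patch (-5 → -1). Not NE.
(Ignore, Patch): Defender can switch to Harden (-5 → 4). Not NE.
(Ignore, Monitor): Defender can switch to Harden (-4 → 2). Not NE.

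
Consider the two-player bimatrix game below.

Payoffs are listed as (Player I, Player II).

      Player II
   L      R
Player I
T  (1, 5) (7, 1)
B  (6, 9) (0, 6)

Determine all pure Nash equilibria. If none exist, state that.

(T, L): Player I can switch to B (1 → 6). Not NE.
(T, R): Player II can switch to L (1 → 5). Not NE.
(B, L): Player I gets 6, best alternative 1; Player II gets 9, best alternative 6. No profitable deviation — NE.
(B, R): Player I can switch to T (0 → 7). Not NE.

(B, L)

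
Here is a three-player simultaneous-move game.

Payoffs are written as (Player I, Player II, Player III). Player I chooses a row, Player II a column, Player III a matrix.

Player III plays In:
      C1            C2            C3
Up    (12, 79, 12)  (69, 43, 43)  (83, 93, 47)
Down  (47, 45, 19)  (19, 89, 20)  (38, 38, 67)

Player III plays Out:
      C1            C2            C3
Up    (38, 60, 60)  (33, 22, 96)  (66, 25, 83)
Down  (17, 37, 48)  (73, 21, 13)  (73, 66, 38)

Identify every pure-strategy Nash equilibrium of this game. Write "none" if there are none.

For each strategy profile, look for a profitable unilateral deviation.
(Up, C1, In): Player I can switch to Down (12 → 47). Not NE.
(Up, C1, Out): Player I gets 38, best alternative 17; Player II gets 60, best alternative 25; Player III gets 60, best alternative 12. No profitable deviation — NE.
(Up, C2, In): Player II can switch to C1 (43 → 79). Not NE.
(Up, C2, Out): Player I can switch to Down (33 → 73). Not NE.
(Up, C3, In): Player III can switch to Out (47 → 83). Not NE.
(Up, C3, Out): Player I can switch to Down (66 → 73). Not NE.
(Down, C1, In): Player II can switch to C2 (45 → 89). Not NE.
(Down, C1, Out): Player I can switch to Up (17 → 38). Not NE.
(Down, C2, In): Player I can switch to Up (19 → 69). Not NE.
(The remaining 3 profiles each have a profitable deviation by the same check.)

Pure NE: (Up, C1, Out)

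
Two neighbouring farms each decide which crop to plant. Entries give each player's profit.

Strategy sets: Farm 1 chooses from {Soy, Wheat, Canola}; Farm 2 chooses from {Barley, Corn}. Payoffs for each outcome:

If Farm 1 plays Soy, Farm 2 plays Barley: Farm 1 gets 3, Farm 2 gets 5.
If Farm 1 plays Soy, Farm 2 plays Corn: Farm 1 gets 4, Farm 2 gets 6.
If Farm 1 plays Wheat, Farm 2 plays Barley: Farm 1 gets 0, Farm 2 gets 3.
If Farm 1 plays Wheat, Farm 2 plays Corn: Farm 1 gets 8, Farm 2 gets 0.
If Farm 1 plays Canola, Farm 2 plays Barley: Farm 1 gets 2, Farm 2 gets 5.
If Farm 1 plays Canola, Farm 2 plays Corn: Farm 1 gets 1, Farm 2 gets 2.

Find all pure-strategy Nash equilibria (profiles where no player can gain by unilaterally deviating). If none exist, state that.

For each player, find the best response to each opponent profile; mutual best responses are the pure NE.
Farm 1 against Barley: payoffs 3, 0, 2 → best response Soy.
Farm 1 against Corn: payoffs 4, 8, 1 → best response Wheat.
Farm 2 against Soy: payoffs 5, 6 → best response Corn.
Farm 2 against Wheat: payoffs 3, 0 → best response Barley.
Farm 2 against Canola: payoffs 5, 2 → best response Barley.
No profile is a mutual best response for all players.

No pure-strategy Nash equilibrium.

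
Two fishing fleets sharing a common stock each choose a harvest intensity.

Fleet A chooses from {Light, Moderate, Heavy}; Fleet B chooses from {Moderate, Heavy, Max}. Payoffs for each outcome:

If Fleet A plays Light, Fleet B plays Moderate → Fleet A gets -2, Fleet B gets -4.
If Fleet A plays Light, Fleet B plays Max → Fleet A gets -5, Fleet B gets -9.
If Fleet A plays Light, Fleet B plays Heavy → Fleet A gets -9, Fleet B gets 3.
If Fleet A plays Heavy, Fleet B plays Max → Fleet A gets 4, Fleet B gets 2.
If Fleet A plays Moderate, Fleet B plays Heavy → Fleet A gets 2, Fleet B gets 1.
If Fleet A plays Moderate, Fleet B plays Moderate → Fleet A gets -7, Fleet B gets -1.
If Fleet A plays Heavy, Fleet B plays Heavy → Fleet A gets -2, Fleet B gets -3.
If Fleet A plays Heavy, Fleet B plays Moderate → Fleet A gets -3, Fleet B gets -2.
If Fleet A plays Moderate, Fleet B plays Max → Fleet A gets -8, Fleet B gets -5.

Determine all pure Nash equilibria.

(Light, Moderate): Fleet B can switch to Heavy (-4 → 3). Not NE.
(Light, Heavy): Fleet A can switch to Moderate (-9 → 2). Not NE.
(Light, Max): Fleet A can switch to Heavy (-5 → 4). Not NE.
(Moderate, Moderate): Fleet A can switch to Light (-7 → -2). Not NE.
(Moderate, Heavy): Fleet A gets 2, best alternative -2; Fleet B gets 1, best alternative -1. No profitable deviation — NE.
(Moderate, Max): Fleet A can switch to Light (-8 → -5). Not NE.
(Heavy, Moderate): Fleet A can switch to Light (-3 → -2). Not NE.
(Heavy, Max): Fleet A gets 4, best alternative -5; Fleet B gets 2, best alternative -2. No profitable deviation — NE.
(The remaining 1 profile has a profitable deviation by the same check.)

Pure-strategy Nash equilibria: (Moderate, Heavy), (Heavy, Max)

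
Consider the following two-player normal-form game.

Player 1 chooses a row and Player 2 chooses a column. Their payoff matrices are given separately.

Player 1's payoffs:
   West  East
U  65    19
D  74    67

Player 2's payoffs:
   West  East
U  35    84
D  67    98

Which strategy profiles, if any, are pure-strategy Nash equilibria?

The unique pure-strategy Nash equilibrium is (D, East).

Player 1 against West: payoffs 65, 74 → best response D.
Player 1 against East: payoffs 19, 67 → best response D.
Player 2 against U: payoffs 35, 84 → best response East.
Player 2 against D: payoffs 67, 98 → best response East.
Mutual best responses: (D, East).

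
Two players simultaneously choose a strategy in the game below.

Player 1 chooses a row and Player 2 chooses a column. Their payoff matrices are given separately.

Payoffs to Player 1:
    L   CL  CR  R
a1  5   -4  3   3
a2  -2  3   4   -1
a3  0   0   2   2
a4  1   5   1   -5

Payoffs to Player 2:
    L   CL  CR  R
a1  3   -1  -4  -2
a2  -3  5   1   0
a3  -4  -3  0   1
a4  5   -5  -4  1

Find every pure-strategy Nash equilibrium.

(a1, L)

Mark each player's best response to every combination of opponents' strategies; a profile where every player is best-responding is a pure Nash equilibrium.
Player 1 against L: payoffs 5, -2, 0, 1 → best response a1.
Player 1 against CL: payoffs -4, 3, 0, 5 → best response a4.
Player 1 against CR: payoffs 3, 4, 2, 1 → best response a2.
Player 1 against R: payoffs 3, -1, 2, -5 → best response a1.
Player 2 against a1: payoffs 3, -1, -4, -2 → best response L.
Player 2 against a2: payoffs -3, 5, 1, 0 → best response CL.
Player 2 against a3: payoffs -4, -3, 0, 1 → best response R.
Player 2 against a4: payoffs 5, -5, -4, 1 → best response L.
Mutual best responses: (a1, L).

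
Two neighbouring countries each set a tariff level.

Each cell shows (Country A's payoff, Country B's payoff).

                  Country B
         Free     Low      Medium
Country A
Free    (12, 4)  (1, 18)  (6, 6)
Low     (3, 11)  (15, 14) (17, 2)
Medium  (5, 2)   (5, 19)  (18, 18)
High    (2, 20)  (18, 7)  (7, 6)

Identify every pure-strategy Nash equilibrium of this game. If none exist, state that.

(Free, Free): Country B can switch to Low (4 → 18). Not NE.
(Free, Low): Country A can switch to Low (1 → 15). Not NE.
(Free, Medium): Country A can switch to Low (6 → 17). Not NE.
(Low, Free): Country A can switch to Free (3 → 12). Not NE.
(Low, Low): Country A can switch to High (15 → 18). Not NE.
(Low, Medium): Country A can switch to Medium (17 → 18). Not NE.
(Medium, Free): Country A can switch to Free (5 → 12). Not NE.
(Medium, Low): Country A can switch to Low (5 → 15). Not NE.
(Medium, Medium): Country B can switch to Low (18 → 19). Not NE.
(High, Free): Country A can switch to Free (2 → 12). Not NE.
(High, Low): Country B can switch to Free (7 → 20). Not NE.
(High, Medium): Country A can switch to Low (7 → 17). Not NE.

There is no pure-strategy Nash equilibrium.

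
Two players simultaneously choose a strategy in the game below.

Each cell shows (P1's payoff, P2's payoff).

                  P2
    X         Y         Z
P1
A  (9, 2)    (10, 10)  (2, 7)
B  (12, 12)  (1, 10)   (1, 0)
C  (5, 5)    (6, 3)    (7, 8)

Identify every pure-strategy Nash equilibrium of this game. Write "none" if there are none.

P1 against X: payoffs 9, 12, 5 → best response B.
P1 against Y: payoffs 10, 1, 6 → best response A.
P1 against Z: payoffs 2, 1, 7 → best response C.
P2 against A: payoffs 2, 10, 7 → best response Y.
P2 against B: payoffs 12, 10, 0 → best response X.
P2 against C: payoffs 5, 3, 8 → best response Z.
Mutual best responses: (A, Y); (B, X); (C, Z).

(A, Y) and (B, X) and (C, Z)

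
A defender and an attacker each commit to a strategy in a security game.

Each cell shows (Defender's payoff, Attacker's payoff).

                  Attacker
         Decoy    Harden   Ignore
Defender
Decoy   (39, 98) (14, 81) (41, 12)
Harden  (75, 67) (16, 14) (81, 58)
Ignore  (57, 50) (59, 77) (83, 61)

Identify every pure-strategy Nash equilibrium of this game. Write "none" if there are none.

For each strategy profile, look for a profitable unilateral deviation.
(Decoy, Decoy): Defender can switch to Harden (39 → 75). Not NE.
(Decoy, Harden): Defender can switch to Harden (14 → 16). Not NE.
(Decoy, Ignore): Defender can switch to Harden (41 → 81). Not NE.
(Harden, Decoy): Defender gets 75, best alternative 57; Attacker gets 67, best alternative 58. No profitable deviation — NE.
(Harden, Harden): Defender can switch to Ignore (16 → 59). Not NE.
(Harden, Ignore): Defender can switch to Ignore (81 → 83). Not NE.
(Ignore, Decoy): Defender can switch to Harden (57 → 75). Not NE.
(Ignore, Harden): Defender gets 59, best alternative 16; Attacker gets 77, best alternative 61. No profitable deviation — NE.
(Ignore, Ignore): Attacker can switch to Harden (61 → 77). Not NE.

(Harden, Decoy) and (Ignore, Harden)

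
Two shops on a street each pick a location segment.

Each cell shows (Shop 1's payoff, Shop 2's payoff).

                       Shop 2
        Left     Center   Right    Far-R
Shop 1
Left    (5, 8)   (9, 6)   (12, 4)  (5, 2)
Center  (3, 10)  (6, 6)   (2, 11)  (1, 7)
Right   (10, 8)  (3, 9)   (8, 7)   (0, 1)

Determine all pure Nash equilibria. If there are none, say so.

Shop 1 against Left: payoffs 5, 3, 10 → best response Right.
Shop 1 against Center: payoffs 9, 6, 3 → best response Left.
Shop 1 against Right: payoffs 12, 2, 8 → best response Left.
Shop 1 against Far-R: payoffs 5, 1, 0 → best response Left.
Shop 2 against Left: payoffs 8, 6, 4, 2 → best response Left.
Shop 2 against Center: payoffs 10, 6, 11, 7 → best response Right.
Shop 2 against Right: payoffs 8, 9, 7, 1 → best response Center.
No profile is a mutual best response for all players.

No pure-strategy Nash equilibrium.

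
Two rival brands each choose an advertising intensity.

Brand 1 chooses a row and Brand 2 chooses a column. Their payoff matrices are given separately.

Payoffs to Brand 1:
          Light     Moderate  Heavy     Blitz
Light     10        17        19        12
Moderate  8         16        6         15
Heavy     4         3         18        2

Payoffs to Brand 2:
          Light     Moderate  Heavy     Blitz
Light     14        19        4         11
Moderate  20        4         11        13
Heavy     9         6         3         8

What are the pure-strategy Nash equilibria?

For each strategy profile, look for a profitable unilateral deviation.
(Light, Light): Brand 2 can switch to Moderate (14 → 19). Not NE.
(Light, Moderate): Brand 1 gets 17, best alternative 16; Brand 2 gets 19, best alternative 14. No profitable deviation — NE.
(Light, Heavy): Brand 2 can switch to Light (4 → 14). Not NE.
(Light, Blitz): Brand 1 can switch to Moderate (12 → 15). Not NE.
(Moderate, Light): Brand 1 can switch to Light (8 → 10). Not NE.
(Moderate, Moderate): Brand 1 can switch to Light (16 → 17). Not NE.
(Moderate, Heavy): Brand 1 can switch to Light (6 → 19). Not NE.
(Moderate, Blitz): Brand 2 can switch to Light (13 → 20). Not NE.
(Heavy, Light): Brand 1 can switch to Light (4 → 10). Not NE.
(Heavy, Moderate): Brand 1 can switch to Light (3 → 17). Not NE.
(Heavy, Heavy): Brand 1 can switch to Light (18 → 19). Not NE.
(The remaining 1 profile has a profitable deviation by the same check.)

The unique pure-strategy Nash equilibrium is (Light, Moderate).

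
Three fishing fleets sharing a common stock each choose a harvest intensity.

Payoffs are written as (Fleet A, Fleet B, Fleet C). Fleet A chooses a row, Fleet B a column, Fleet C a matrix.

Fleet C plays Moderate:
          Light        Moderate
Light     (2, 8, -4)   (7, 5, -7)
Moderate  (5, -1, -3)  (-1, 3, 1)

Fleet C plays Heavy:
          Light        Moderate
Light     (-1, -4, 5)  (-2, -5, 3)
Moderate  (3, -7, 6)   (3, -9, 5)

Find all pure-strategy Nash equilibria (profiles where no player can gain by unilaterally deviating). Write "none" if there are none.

(Light, Light, Moderate): Fleet A can switch to Moderate (2 → 5). Not NE.
(Light, Light, Heavy): Fleet A can switch to Moderate (-1 → 3). Not NE.
(Light, Moderate, Moderate): Fleet B can switch to Light (5 → 8). Not NE.
(Light, Moderate, Heavy): Fleet A can switch to Moderate (-2 → 3). Not NE.
(Moderate, Light, Moderate): Fleet B can switch to Moderate (-1 → 3). Not NE.
(Moderate, Light, Heavy): Fleet A gets 3, best alternative -1; Fleet B gets -7, best alternative -9; Fleet C gets 6, best alternative -3. No profitable deviation — NE.
(Moderate, Moderate, Moderate): Fleet A can switch to Light (-1 → 7). Not NE.
(The remaining 1 profile has a profitable deviation by the same check.)

The unique pure-strategy Nash equilibrium is (Moderate, Light, Heavy).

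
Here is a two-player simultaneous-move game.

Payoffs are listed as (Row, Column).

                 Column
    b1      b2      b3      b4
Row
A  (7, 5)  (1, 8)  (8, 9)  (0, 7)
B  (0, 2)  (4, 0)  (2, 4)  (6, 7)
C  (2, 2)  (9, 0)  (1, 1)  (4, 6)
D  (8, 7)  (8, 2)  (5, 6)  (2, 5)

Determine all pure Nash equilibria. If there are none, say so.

(A, b3), (B, b4), (D, b1)

(A, b1): Row can switch to D (7 → 8). Not NE.
(A, b2): Row can switch to B (1 → 4). Not NE.
(A, b3): Row gets 8, best alternative 5; Column gets 9, best alternative 8. No profitable deviation — NE.
(A, b4): Row can switch to B (0 → 6). Not NE.
(B, b1): Row can switch to A (0 → 7). Not NE.
(B, b2): Row can switch to C (4 → 9). Not NE.
(B, b3): Row can switch to A (2 → 8). Not NE.
(B, b4): Row gets 6, best alternative 4; Column gets 7, best alternative 4. No profitable deviation — NE.
(C, b1): Row can switch to A (2 → 7). Not NE.
(C, b2): Column can switch to b1 (0 → 2). Not NE.
(C, b3): Row can switch to A (1 → 8). Not NE.
(C, b4): Row can switch to B (4 → 6). Not NE.
(D, b1): Row gets 8, best alternative 7; Column gets 7, best alternative 6. No profitable deviation — NE.
(The remaining 3 profiles each have a profitable deviation by the same check.)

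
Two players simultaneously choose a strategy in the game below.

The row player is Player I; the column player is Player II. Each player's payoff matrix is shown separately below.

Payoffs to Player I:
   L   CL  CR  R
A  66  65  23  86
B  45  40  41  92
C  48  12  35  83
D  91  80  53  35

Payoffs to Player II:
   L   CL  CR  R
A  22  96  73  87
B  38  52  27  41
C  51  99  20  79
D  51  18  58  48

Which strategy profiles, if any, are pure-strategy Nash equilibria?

Pure NE: (D, CR)

(A, L): Player I can switch to D (66 → 91). Not NE.
(A, CL): Player I can switch to D (65 → 80). Not NE.
(A, CR): Player I can switch to B (23 → 41). Not NE.
(A, R): Player I can switch to B (86 → 92). Not NE.
(B, L): Player I can switch to A (45 → 66). Not NE.
(B, CL): Player I can switch to A (40 → 65). Not NE.
(B, CR): Player I can switch to D (41 → 53). Not NE.
(B, R): Player II can switch to CL (41 → 52). Not NE.
(D, CR): Player I gets 53, best alternative 41; Player II gets 58, best alternative 51. No profitable deviation — NE.
(The remaining 7 profiles each have a profitable deviation by the same check.)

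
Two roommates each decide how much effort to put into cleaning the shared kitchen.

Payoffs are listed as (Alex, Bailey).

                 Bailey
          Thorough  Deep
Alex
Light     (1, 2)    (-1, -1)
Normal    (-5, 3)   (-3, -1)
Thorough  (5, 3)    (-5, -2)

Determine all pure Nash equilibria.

(Light, Thorough): Alex can switch to Thorough (1 → 5). Not NE.
(Light, Deep): Bailey can switch to Thorough (-1 → 2). Not NE.
(Normal, Thorough): Alex can switch to Light (-5 → 1). Not NE.
(Normal, Deep): Alex can switch to Light (-3 → -1). Not NE.
(Thorough, Thorough): Alex gets 5, best alternative 1; Bailey gets 3, best alternative -2. No profitable deviation — NE.
(Thorough, Deep): Alex can switch to Light (-5 → -1). Not NE.

Pure NE: (Thorough, Thorough)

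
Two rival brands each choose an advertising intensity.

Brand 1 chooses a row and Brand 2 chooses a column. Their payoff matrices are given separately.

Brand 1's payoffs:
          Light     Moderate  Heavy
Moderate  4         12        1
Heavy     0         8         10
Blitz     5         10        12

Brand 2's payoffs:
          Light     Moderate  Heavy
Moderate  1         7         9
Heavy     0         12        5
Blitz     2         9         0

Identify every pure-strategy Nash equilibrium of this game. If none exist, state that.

No pure-strategy Nash equilibrium.

(Moderate, Light): Brand 1 can switch to Blitz (4 → 5). Not NE.
(Moderate, Moderate): Brand 2 can switch to Heavy (7 → 9). Not NE.
(Moderate, Heavy): Brand 1 can switch to Heavy (1 → 10). Not NE.
(Heavy, Light): Brand 1 can switch to Moderate (0 → 4). Not NE.
(Heavy, Moderate): Brand 1 can switch to Moderate (8 → 12). Not NE.
(Heavy, Heavy): Brand 1 can switch to Blitz (10 → 12). Not NE.
(Blitz, Light): Brand 2 can switch to Moderate (2 → 9). Not NE.
(Blitz, Moderate): Brand 1 can switch to Moderate (10 → 12). Not NE.
(Blitz, Heavy): Brand 2 can switch to Light (0 → 2). Not NE.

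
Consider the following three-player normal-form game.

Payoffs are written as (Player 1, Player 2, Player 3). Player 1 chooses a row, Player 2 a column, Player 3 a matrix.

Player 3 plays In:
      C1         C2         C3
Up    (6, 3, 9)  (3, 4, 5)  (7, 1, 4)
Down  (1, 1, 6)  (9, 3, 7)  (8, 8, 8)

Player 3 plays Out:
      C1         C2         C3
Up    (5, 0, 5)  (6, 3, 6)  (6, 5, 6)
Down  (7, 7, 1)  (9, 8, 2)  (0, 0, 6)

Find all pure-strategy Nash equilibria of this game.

Player 1 against (C1, In): payoffs 6, 1 → best response Up.
Player 1 against (C1, Out): payoffs 5, 7 → best response Down.
Player 1 against (C2, In): payoffs 3, 9 → best response Down.
Player 1 against (C2, Out): payoffs 6, 9 → best response Down.
Player 1 against (C3, In): payoffs 7, 8 → best response Down.
Player 1 against (C3, Out): payoffs 6, 0 → best response Up.
Player 2 against (Up, In): payoffs 3, 4, 1 → best response C2.
Player 2 against (Up, Out): payoffs 0, 3, 5 → best response C3.
Player 2 against (Down, In): payoffs 1, 3, 8 → best response C3.
Player 2 against (Down, Out): payoffs 7, 8, 0 → best response C2.
Player 3 against (Up, C1): payoffs 9, 5 → best response In.
Player 3 against (Up, C2): payoffs 5, 6 → best response Out.
Player 3 against (Up, C3): payoffs 4, 6 → best response Out.
Player 3 against (Down, C1): payoffs 6, 1 → best response In.
Player 3 against (Down, C2): payoffs 7, 2 → best response In.
Player 3 against (Down, C3): payoffs 8, 6 → best response In.
Mutual best responses: (Up, C3, Out); (Down, C3, In).

The pure Nash equilibria are (Up, C3, Out), (Down, C3, In).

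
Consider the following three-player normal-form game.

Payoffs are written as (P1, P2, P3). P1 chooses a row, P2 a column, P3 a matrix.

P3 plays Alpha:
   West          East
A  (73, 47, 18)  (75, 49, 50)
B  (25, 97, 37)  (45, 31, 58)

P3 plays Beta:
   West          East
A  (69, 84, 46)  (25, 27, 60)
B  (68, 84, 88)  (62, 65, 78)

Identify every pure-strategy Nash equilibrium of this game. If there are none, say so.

Check each profile: it is a Nash equilibrium iff no player can strictly gain by switching unilaterally.
(A, West, Alpha): P2 can switch to East (47 → 49). Not NE.
(A, West, Beta): P1 gets 69, best alternative 68; P2 gets 84, best alternative 27; P3 gets 46, best alternative 18. No profitable deviation — NE.
(A, East, Alpha): P3 can switch to Beta (50 → 60). Not NE.
(A, East, Beta): P1 can switch to B (25 → 62). Not NE.
(B, West, Alpha): P1 can switch to A (25 → 73). Not NE.
(B, West, Beta): P1 can switch to A (68 → 69). Not NE.
(B, East, Alpha): P1 can switch to A (45 → 75). Not NE.
(The remaining 1 profile has a profitable deviation by the same check.)

Pure NE: (A, West, Beta)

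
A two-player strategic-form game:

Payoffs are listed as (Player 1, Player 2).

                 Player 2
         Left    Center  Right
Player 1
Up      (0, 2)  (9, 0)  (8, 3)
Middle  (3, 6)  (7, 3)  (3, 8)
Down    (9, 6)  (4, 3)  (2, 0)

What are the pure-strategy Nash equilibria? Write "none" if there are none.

(Up, Left): Player 1 can switch to Middle (0 → 3). Not NE.
(Up, Center): Player 2 can switch to Left (0 → 2). Not NE.
(Up, Right): Player 1 gets 8, best alternative 3; Player 2 gets 3, best alternative 2. No profitable deviation — NE.
(Middle, Left): Player 1 can switch to Down (3 → 9). Not NE.
(Middle, Center): Player 1 can switch to Up (7 → 9). Not NE.
(Middle, Right): Player 1 can switch to Up (3 → 8). Not NE.
(Down, Left): Player 1 gets 9, best alternative 3; Player 2 gets 6, best alternative 3. No profitable deviation — NE.
(Down, Center): Player 1 can switch to Up (4 → 9). Not NE.
(Down, Right): Player 1 can switch to Up (2 → 8). Not NE.

(Up, Right) and (Down, Left)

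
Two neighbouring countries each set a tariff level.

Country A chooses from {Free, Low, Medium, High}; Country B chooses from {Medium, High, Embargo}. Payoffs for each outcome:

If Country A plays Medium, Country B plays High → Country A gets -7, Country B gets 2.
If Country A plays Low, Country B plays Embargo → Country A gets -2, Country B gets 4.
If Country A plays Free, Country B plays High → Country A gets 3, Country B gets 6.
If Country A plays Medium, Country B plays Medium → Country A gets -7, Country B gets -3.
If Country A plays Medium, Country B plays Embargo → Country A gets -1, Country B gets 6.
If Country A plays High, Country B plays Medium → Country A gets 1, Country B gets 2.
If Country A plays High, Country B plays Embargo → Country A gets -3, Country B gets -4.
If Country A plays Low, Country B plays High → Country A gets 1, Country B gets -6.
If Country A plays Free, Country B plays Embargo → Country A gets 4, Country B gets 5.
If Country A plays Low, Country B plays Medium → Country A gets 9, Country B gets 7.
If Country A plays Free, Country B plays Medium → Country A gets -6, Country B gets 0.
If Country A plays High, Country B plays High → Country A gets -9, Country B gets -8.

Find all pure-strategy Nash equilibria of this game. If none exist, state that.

(Free, Medium): Country A can switch to Low (-6 → 9). Not NE.
(Free, High): Country A gets 3, best alternative 1; Country B gets 6, best alternative 5. No profitable deviation — NE.
(Free, Embargo): Country B can switch to High (5 → 6). Not NE.
(Low, Medium): Country A gets 9, best alternative 1; Country B gets 7, best alternative 4. No profitable deviation — NE.
(Low, High): Country A can switch to Free (1 → 3). Not NE.
(Low, Embargo): Country A can switch to Free (-2 → 4). Not NE.
(Medium, Medium): Country A can switch to Free (-7 → -6). Not NE.
(Medium, High): Country A can switch to Free (-7 → 3). Not NE.
(The remaining 4 profiles each have a profitable deviation by the same check.)

(Free, High), (Low, Medium)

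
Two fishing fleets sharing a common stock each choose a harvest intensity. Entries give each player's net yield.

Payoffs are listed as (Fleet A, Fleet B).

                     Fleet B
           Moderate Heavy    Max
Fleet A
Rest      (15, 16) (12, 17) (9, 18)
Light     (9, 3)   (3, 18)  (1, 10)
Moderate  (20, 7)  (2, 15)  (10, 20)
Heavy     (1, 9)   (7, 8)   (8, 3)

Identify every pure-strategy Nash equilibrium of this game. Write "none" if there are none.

For each strategy profile, look for a profitable unilateral deviation.
(Rest, Moderate): Fleet A can switch to Moderate (15 → 20). Not NE.
(Rest, Heavy): Fleet B can switch to Max (17 → 18). Not NE.
(Rest, Max): Fleet A can switch to Moderate (9 → 10). Not NE.
(Light, Moderate): Fleet A can switch to Rest (9 → 15). Not NE.
(Light, Heavy): Fleet A can switch to Rest (3 → 12). Not NE.
(Light, Max): Fleet A can switch to Rest (1 → 9). Not NE.
(Moderate, Moderate): Fleet B can switch to Heavy (7 → 15). Not NE.
(Moderate, Heavy): Fleet A can switch to Rest (2 → 12). Not NE.
(Moderate, Max): Fleet A gets 10, best alternative 9; Fleet B gets 20, best alternative 15. No profitable deviation — NE.
(Heavy, Moderate): Fleet A can switch to Rest (1 → 15). Not NE.
(Heavy, Heavy): Fleet A can switch to Rest (7 → 12). Not NE.
(The remaining 1 profile has a profitable deviation by the same check.)

(Moderate, Max)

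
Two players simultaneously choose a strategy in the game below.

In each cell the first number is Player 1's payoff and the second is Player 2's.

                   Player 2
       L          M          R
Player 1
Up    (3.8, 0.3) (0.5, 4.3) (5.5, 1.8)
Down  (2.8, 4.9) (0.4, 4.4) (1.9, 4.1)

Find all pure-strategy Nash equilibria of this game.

The unique pure-strategy Nash equilibrium is (Up, M).

Check each profile: it is a Nash equilibrium iff no player can strictly gain by switching unilaterally.
(Up, L): Player 2 can switch to M (0.3 → 4.3). Not NE.
(Up, M): Player 1 gets 0.5, best alternative 0.4; Player 2 gets 4.3, best alternative 1.8. No profitable deviation — NE.
(Up, R): Player 2 can switch to M (1.8 → 4.3). Not NE.
(Down, L): Player 1 can switch to Up (2.8 → 3.8). Not NE.
(Down, M): Player 1 can switch to Up (0.4 → 0.5). Not NE.
(Down, R): Player 1 can switch to Up (1.9 → 5.5). Not NE.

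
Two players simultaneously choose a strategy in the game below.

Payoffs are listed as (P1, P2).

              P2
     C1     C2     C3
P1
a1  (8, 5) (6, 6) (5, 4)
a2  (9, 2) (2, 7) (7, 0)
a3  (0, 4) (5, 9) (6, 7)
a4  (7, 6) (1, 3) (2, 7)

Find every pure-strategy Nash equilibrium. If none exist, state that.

Pure NE: (a1, C2)

P1 against C1: payoffs 8, 9, 0, 7 → best response a2.
P1 against C2: payoffs 6, 2, 5, 1 → best response a1.
P1 against C3: payoffs 5, 7, 6, 2 → best response a2.
P2 against a1: payoffs 5, 6, 4 → best response C2.
P2 against a2: payoffs 2, 7, 0 → best response C2.
P2 against a3: payoffs 4, 9, 7 → best response C2.
P2 against a4: payoffs 6, 3, 7 → best response C3.
Mutual best responses: (a1, C2).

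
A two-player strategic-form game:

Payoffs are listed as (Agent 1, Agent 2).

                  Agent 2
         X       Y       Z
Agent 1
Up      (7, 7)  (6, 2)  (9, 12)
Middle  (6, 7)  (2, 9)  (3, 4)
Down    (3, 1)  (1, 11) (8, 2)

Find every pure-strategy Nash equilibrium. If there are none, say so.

(Up, Z)

Mark each player's best response to every combination of opponents' strategies; a profile where every player is best-responding is a pure Nash equilibrium.
Agent 1 against X: payoffs 7, 6, 3 → best response Up.
Agent 1 against Y: payoffs 6, 2, 1 → best response Up.
Agent 1 against Z: payoffs 9, 3, 8 → best response Up.
Agent 2 against Up: payoffs 7, 2, 12 → best response Z.
Agent 2 against Middle: payoffs 7, 9, 4 → best response Y.
Agent 2 against Down: payoffs 1, 11, 2 → best response Y.
Mutual best responses: (Up, Z).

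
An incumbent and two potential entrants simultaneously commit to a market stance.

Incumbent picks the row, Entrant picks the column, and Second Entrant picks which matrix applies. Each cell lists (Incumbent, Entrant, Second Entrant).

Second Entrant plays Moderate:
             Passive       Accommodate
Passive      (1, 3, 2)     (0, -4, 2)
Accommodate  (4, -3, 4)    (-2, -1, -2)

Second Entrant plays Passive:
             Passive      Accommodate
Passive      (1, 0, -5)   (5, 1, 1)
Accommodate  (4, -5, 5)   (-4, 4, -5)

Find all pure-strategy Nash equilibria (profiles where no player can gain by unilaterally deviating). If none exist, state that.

(Passive, Passive, Moderate): Incumbent can switch to Accommodate (1 → 4). Not NE.
(Passive, Passive, Passive): Incumbent can switch to Accommodate (1 → 4). Not NE.
(Passive, Accommodate, Moderate): Entrant can switch to Passive (-4 → 3). Not NE.
(Passive, Accommodate, Passive): Second Entrant can switch to Moderate (1 → 2). Not NE.
(Accommodate, Passive, Moderate): Entrant can switch to Accommodate (-3 → -1). Not NE.
(Accommodate, Passive, Passive): Entrant can switch to Accommodate (-5 → 4). Not NE.
(Accommodate, Accommodate, Moderate): Incumbent can switch to Passive (-2 → 0). Not NE.
(Accommodate, Accommodate, Passive): Incumbent can switch to Passive (-4 → 5). Not NE.

There is no pure-strategy Nash equilibrium.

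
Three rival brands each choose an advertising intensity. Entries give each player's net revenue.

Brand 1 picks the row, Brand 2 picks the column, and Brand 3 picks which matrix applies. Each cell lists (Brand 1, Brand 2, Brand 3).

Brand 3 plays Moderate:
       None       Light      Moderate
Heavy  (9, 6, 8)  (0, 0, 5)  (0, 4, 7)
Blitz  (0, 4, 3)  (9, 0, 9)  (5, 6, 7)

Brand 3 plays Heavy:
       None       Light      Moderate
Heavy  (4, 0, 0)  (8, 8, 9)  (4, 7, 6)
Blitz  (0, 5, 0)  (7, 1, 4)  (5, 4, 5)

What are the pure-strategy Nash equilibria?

Brand 1 against (None, Moderate): payoffs 9, 0 → best response Heavy.
Brand 1 against (None, Heavy): payoffs 4, 0 → best response Heavy.
Brand 1 against (Light, Moderate): payoffs 0, 9 → best response Blitz.
Brand 1 against (Light, Heavy): payoffs 8, 7 → best response Heavy.
Brand 1 against (Moderate, Moderate): payoffs 0, 5 → best response Blitz.
Brand 1 against (Moderate, Heavy): payoffs 4, 5 → best response Blitz.
Brand 2 against (Heavy, Moderate): payoffs 6, 0, 4 → best response None.
Brand 2 against (Heavy, Heavy): payoffs 0, 8, 7 → best response Light.
Brand 2 against (Blitz, Moderate): payoffs 4, 0, 6 → best response Moderate.
Brand 2 against (Blitz, Heavy): payoffs 5, 1, 4 → best response None.
Brand 3 against (Heavy, None): payoffs 8, 0 → best response Moderate.
Brand 3 against (Heavy, Light): payoffs 5, 9 → best response Heavy.
Brand 3 against (Heavy, Moderate): payoffs 7, 6 → best response Moderate.
Brand 3 against (Blitz, None): payoffs 3, 0 → best response Moderate.
Brand 3 against (Blitz, Light): payoffs 9, 4 → best response Moderate.
Brand 3 against (Blitz, Moderate): payoffs 7, 5 → best response Moderate.
Mutual best responses: (Heavy, None, Moderate); (Heavy, Light, Heavy); (Blitz, Moderate, Moderate).

The pure Nash equilibria are (Heavy, None, Moderate) and (Heavy, Light, Heavy) and (Blitz, Moderate, Moderate).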